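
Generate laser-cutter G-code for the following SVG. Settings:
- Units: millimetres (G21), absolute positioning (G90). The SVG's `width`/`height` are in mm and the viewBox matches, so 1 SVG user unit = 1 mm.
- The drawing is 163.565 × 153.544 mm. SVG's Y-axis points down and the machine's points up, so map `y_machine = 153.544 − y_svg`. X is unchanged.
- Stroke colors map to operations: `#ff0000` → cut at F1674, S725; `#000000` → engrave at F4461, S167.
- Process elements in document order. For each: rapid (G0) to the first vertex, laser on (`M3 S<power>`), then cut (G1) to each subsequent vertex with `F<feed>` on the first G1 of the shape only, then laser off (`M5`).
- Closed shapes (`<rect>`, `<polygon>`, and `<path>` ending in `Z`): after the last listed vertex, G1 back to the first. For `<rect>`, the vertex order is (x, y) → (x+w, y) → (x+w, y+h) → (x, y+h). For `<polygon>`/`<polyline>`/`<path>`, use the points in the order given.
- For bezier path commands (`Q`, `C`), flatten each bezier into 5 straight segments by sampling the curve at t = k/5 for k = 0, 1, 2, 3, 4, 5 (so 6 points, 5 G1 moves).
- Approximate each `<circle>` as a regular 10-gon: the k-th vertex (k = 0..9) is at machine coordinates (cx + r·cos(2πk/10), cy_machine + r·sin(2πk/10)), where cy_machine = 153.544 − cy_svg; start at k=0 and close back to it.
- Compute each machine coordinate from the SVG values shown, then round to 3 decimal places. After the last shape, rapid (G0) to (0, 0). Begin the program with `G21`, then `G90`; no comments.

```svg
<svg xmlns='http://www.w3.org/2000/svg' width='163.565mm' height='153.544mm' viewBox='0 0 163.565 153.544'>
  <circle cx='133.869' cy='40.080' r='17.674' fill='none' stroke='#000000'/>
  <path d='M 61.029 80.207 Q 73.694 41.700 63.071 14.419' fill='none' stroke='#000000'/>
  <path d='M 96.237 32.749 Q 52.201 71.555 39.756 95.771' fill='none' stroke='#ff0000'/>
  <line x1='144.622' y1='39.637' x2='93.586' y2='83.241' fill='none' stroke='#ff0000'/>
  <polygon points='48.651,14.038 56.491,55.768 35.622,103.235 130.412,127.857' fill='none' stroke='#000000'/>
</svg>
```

G21
G90
G0 X151.543 Y113.464
M3 S167
G1 X148.168 Y123.853 F4461
G1 X139.331 Y130.273
G1 X128.407 Y130.273
G1 X119.570 Y123.853
G1 X116.195 Y113.464
G1 X119.570 Y103.075
G1 X128.407 Y96.655
G1 X139.331 Y96.655
G1 X148.168 Y103.075
G1 X151.543 Y113.464
M5
G0 X61.029 Y73.337
M3 S167
G1 X65.163 Y88.291 F4461
G1 X67.435 Y102.346
G1 X67.843 Y115.504
G1 X66.389 Y127.764
G1 X63.071 Y139.125
M5
G0 X96.237 Y120.795
M3 S725
G1 X79.886 Y105.856 F1674
G1 X66.063 Y92.085
G1 X54.767 Y79.480
G1 X45.998 Y68.043
G1 X39.756 Y57.773
M5
G0 X144.622 Y113.907
M3 S725
G1 X93.586 Y70.303 F1674
M5
G0 X48.651 Y139.506
M3 S167
G1 X56.491 Y97.776 F4461
G1 X35.622 Y50.309
G1 X130.412 Y25.687
G1 X48.651 Y139.506
M5
G0 X0.000 Y0.000

viewBox `0 0 163.565 153.544` with mm width/height → 1 unit = 1 mm. Flip: y_m = 153.544 − y_svg.

**Shape 1** — `<circle>` circle, stroke `#000000` → engrave (S167, F4461). Machine vertices: (151.543,113.464) → (148.168,123.853) → (139.331,130.273) → (128.407,130.273) → (119.570,123.853) → (116.195,113.464) → (119.570,103.075) → (128.407,96.655) → (139.331,96.655) → (148.168,103.075) → (151.543,113.464). Closed: final G1 returns to the first vertex.

**Shape 2** — `<path>` quadratic bezier, stroke `#000000` → engrave (S167, F4461). Control points (SVG): P0=(61.029,80.207), P1=(73.694,41.700), P2=(63.071,14.419); sampled at t=k/5. Machine vertices: (61.029,73.337) → (65.163,88.291) → (67.435,102.346) → (67.843,115.504) → (66.389,127.764) → (63.071,139.125). Open path.

**Shape 3** — `<path>` quadratic bezier, stroke `#ff0000` → cut (S725, F1674). Control points (SVG): P0=(96.237,32.749), P1=(52.201,71.555), P2=(39.756,95.771); sampled at t=k/5. Machine vertices: (96.237,120.795) → (79.886,105.856) → (66.063,92.085) → (54.767,79.480) → (45.998,68.043) → (39.756,57.773). Open path.

**Shape 4** — `<line>` line segment, stroke `#ff0000` → cut (S725, F1674). Machine vertices: (144.622,113.907) → (93.586,70.303). Open path.

**Shape 5** — `<polygon>` closed polygon, stroke `#000000` → engrave (S167, F4461). Machine vertices: (48.651,139.506) → (56.491,97.776) → (35.622,50.309) → (130.412,25.687) → (48.651,139.506). Closed: final G1 returns to the first vertex.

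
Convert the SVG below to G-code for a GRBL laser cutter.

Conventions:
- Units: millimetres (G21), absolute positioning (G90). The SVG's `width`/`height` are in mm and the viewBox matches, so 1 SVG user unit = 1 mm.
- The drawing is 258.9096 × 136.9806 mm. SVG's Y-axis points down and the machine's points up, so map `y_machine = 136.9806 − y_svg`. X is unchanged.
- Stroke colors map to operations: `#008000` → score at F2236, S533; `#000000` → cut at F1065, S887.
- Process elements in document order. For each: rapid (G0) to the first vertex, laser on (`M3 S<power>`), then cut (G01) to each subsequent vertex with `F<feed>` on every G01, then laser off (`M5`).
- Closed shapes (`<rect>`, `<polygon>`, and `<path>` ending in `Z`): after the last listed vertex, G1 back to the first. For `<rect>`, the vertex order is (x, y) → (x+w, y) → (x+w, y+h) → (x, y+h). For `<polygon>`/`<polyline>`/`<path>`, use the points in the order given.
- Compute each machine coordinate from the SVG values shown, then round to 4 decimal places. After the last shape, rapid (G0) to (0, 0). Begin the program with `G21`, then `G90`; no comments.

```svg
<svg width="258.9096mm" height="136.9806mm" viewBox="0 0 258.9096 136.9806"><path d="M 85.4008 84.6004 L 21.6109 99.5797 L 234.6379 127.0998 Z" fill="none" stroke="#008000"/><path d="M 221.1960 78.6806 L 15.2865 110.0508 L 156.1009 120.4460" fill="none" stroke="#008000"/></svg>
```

G21
G90
G0 X85.4008 Y52.3802
M3 S533
G01 X21.6109 Y37.4009 F2236
G01 X234.6379 Y9.8808 F2236
G01 X85.4008 Y52.3802 F2236
M5
G0 X221.1960 Y58.3000
M3 S533
G01 X15.2865 Y26.9298 F2236
G01 X156.1009 Y16.5346 F2236
M5
G0 X0.0000 Y0.0000

Since the viewBox matches the mm dimensions, user units are millimetres directly. The only transform is the Y-flip y_m = 136.9806 − y_svg.

Shape 1 is a closed polygon drawn with `<path>`. Its stroke #008000 means score at S533, F2236. After flipping Y the toolpath is (85.4008,52.3802) → (21.6109,37.4009) → (234.6379,9.8808) → (85.4008,52.3802), returning to the start.

Shape 2 is a open polyline drawn with `<path>`. Its stroke #008000 means score at S533, F2236. After flipping Y the toolpath is (221.1960,58.3000) → (15.2865,26.9298) → (156.1009,16.5346).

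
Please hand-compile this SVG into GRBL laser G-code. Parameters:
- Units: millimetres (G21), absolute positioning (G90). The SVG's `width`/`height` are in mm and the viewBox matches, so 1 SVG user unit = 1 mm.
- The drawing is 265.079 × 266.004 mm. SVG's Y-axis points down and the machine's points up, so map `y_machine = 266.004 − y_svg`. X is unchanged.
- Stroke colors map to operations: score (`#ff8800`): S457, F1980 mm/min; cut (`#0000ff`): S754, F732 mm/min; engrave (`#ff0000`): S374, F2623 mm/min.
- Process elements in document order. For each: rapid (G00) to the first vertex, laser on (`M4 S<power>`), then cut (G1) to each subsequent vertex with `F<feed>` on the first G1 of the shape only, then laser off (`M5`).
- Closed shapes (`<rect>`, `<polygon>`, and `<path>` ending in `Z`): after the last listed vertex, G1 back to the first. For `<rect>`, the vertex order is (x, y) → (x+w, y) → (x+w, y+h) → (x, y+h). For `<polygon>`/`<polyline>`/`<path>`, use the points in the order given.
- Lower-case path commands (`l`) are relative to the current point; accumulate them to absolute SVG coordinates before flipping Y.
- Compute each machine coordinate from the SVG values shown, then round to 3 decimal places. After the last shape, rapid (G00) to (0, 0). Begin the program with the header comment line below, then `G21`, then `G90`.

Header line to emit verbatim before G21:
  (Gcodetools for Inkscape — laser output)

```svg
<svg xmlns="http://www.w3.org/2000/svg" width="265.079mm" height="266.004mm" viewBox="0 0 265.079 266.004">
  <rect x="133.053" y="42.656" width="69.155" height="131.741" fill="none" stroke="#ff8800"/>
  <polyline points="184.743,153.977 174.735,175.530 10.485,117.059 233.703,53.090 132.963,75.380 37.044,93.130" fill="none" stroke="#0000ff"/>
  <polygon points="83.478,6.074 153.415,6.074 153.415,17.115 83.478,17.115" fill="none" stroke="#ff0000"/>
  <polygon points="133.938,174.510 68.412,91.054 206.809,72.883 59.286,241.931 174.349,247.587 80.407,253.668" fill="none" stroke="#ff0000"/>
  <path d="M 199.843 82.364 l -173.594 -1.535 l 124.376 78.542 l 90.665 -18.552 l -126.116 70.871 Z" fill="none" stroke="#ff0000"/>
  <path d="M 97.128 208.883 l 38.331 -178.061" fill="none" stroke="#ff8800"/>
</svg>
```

viewBox `0 0 265.079 266.004` with mm width/height → 1 unit = 1 mm. Flip: y_m = 266.004 − y_svg.

**Shape 1** — `<rect>` rectangle, stroke `#ff8800` → score (S457, F1980). Machine vertices: (133.053,223.348) → (202.208,223.348) → (202.208,91.607) → (133.053,91.607) → (133.053,223.348). Closed: final G1 returns to the first vertex.

**Shape 2** — `<polyline>` open polyline, stroke `#0000ff` → cut (S754, F732). Machine vertices: (184.743,112.027) → (174.735,90.474) → (10.485,148.945) → (233.703,212.914) → (132.963,190.624) → (37.044,172.874). Open path.

**Shape 3** — `<polygon>` rectangle, stroke `#ff0000` → engrave (S374, F2623). Machine vertices: (83.478,259.930) → (153.415,259.930) → (153.415,248.889) → (83.478,248.889) → (83.478,259.930). Closed: final G1 returns to the first vertex.

**Shape 4** — `<polygon>` closed polygon, stroke `#ff0000` → engrave (S374, F2623). Machine vertices: (133.938,91.494) → (68.412,174.950) → (206.809,193.121) → (59.286,24.073) → (174.349,18.417) → (80.407,12.336) → (133.938,91.494). Closed: final G1 returns to the first vertex.

**Shape 5** — `<path>` closed polygon, stroke `#ff0000` → engrave (S374, F2623). Machine vertices: (199.843,183.640) → (26.249,185.175) → (150.625,106.633) → (241.290,125.185) → (115.174,54.314) → (199.843,183.640). Closed: final G1 returns to the first vertex.

**Shape 6** — `<path>` line segment, stroke `#ff8800` → score (S457, F1980). Machine vertices: (97.128,57.121) → (135.459,235.182). Open path.

(Gcodetools for Inkscape — laser output)
G21
G90
G00 X133.053 Y223.348
M4 S457
G1 X202.208 Y223.348 F1980
G1 X202.208 Y91.607
G1 X133.053 Y91.607
G1 X133.053 Y223.348
M5
G00 X184.743 Y112.027
M4 S754
G1 X174.735 Y90.474 F732
G1 X10.485 Y148.945
G1 X233.703 Y212.914
G1 X132.963 Y190.624
G1 X37.044 Y172.874
M5
G00 X83.478 Y259.930
M4 S374
G1 X153.415 Y259.930 F2623
G1 X153.415 Y248.889
G1 X83.478 Y248.889
G1 X83.478 Y259.930
M5
G00 X133.938 Y91.494
M4 S374
G1 X68.412 Y174.950 F2623
G1 X206.809 Y193.121
G1 X59.286 Y24.073
G1 X174.349 Y18.417
G1 X80.407 Y12.336
G1 X133.938 Y91.494
M5
G00 X199.843 Y183.640
M4 S374
G1 X26.249 Y185.175 F2623
G1 X150.625 Y106.633
G1 X241.290 Y125.185
G1 X115.174 Y54.314
G1 X199.843 Y183.640
M5
G00 X97.128 Y57.121
M4 S457
G1 X135.459 Y235.182 F1980
M5
G00 X0.000 Y0.000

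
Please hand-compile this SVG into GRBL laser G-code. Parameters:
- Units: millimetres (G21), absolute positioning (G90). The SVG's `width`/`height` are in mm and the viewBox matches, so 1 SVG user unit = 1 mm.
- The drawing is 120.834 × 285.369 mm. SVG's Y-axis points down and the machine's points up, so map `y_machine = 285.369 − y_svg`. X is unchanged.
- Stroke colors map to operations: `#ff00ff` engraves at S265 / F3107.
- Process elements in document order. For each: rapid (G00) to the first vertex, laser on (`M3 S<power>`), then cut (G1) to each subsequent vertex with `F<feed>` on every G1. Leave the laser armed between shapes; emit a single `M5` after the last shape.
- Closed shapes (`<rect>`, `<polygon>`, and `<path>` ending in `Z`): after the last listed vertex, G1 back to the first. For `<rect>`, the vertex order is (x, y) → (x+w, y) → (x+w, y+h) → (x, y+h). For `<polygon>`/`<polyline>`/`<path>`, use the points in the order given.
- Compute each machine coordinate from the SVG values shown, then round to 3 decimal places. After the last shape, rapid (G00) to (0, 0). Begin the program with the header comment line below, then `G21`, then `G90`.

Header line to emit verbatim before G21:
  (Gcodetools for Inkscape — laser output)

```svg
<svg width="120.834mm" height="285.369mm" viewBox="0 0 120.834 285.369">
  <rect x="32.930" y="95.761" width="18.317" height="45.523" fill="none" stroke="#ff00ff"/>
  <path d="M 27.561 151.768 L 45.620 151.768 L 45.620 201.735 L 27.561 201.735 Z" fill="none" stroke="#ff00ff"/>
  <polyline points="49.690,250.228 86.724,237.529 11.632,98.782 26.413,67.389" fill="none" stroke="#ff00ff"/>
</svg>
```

viewBox `0 0 120.834 285.369` with mm width/height → 1 unit = 1 mm. Flip: y_m = 285.369 − y_svg.

**Shape 1** — `<rect>` rectangle, stroke `#ff00ff` → engrave (S265, F3107). Machine vertices: (32.930,189.608) → (51.247,189.608) → (51.247,144.085) → (32.930,144.085) → (32.930,189.608). Closed: final G1 returns to the first vertex.

**Shape 2** — `<path>` rectangle, stroke `#ff00ff` → engrave (S265, F3107). Machine vertices: (27.561,133.601) → (45.620,133.601) → (45.620,83.634) → (27.561,83.634) → (27.561,133.601). Closed: final G1 returns to the first vertex.

**Shape 3** — `<polyline>` open polyline, stroke `#ff00ff` → engrave (S265, F3107). Machine vertices: (49.690,35.141) → (86.724,47.840) → (11.632,186.587) → (26.413,217.980). Open path.

(Gcodetools for Inkscape — laser output)
G21
G90
G00 X32.930 Y189.608
M3 S265
G1 X51.247 Y189.608 F3107
G1 X51.247 Y144.085 F3107
G1 X32.930 Y144.085 F3107
G1 X32.930 Y189.608 F3107
G00 X27.561 Y133.601
M3 S265
G1 X45.620 Y133.601 F3107
G1 X45.620 Y83.634 F3107
G1 X27.561 Y83.634 F3107
G1 X27.561 Y133.601 F3107
G00 X49.690 Y35.141
M3 S265
G1 X86.724 Y47.840 F3107
G1 X11.632 Y186.587 F3107
G1 X26.413 Y217.980 F3107
M5
G00 X0.000 Y0.000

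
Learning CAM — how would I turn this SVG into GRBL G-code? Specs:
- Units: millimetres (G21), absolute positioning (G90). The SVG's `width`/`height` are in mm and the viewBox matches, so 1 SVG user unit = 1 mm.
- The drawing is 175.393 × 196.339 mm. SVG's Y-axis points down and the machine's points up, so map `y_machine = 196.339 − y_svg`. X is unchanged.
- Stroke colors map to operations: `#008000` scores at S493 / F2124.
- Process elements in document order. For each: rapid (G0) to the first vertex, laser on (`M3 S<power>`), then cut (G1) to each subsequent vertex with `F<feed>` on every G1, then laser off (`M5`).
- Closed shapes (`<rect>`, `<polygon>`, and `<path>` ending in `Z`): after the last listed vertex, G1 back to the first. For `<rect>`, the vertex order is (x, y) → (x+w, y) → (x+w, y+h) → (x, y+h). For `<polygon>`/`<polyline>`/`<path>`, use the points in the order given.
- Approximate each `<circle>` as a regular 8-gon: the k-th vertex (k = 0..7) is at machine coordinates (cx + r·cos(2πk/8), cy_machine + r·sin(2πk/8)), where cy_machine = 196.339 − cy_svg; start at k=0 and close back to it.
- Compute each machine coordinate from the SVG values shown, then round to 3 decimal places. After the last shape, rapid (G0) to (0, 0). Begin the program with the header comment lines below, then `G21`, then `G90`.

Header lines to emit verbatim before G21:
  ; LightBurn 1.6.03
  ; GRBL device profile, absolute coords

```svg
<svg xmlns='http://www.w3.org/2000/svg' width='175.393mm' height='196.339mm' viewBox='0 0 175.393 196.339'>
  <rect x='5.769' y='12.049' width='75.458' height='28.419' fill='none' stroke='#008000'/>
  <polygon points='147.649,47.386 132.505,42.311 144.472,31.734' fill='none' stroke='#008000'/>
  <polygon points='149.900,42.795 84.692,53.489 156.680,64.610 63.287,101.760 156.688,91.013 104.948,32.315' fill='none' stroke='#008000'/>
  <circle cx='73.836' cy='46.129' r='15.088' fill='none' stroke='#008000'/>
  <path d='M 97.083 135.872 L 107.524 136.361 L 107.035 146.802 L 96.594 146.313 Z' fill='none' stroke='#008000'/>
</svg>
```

; LightBurn 1.6.03
; GRBL device profile, absolute coords
G21
G90
G0 X5.769 Y184.290
M3 S493
G1 X81.227 Y184.290 F2124
G1 X81.227 Y155.871 F2124
G1 X5.769 Y155.871 F2124
G1 X5.769 Y184.290 F2124
M5
G0 X147.649 Y148.953
M3 S493
G1 X132.505 Y154.028 F2124
G1 X144.472 Y164.605 F2124
G1 X147.649 Y148.953 F2124
M5
G0 X149.900 Y153.544
M3 S493
G1 X84.692 Y142.850 F2124
G1 X156.680 Y131.729 F2124
G1 X63.287 Y94.579 F2124
G1 X156.688 Y105.326 F2124
G1 X104.948 Y164.024 F2124
G1 X149.900 Y153.544 F2124
M5
G0 X88.924 Y150.210
M3 S493
G1 X84.505 Y160.879 F2124
G1 X73.836 Y165.298 F2124
G1 X63.167 Y160.879 F2124
G1 X58.748 Y150.210 F2124
G1 X63.167 Y139.541 F2124
G1 X73.836 Y135.122 F2124
G1 X84.505 Y139.541 F2124
G1 X88.924 Y150.210 F2124
M5
G0 X97.083 Y60.467
M3 S493
G1 X107.524 Y59.978 F2124
G1 X107.035 Y49.537 F2124
G1 X96.594 Y50.026 F2124
G1 X97.083 Y60.467 F2124
M5
G0 X0.000 Y0.000

viewBox `0 0 175.393 196.339` with mm width/height → 1 unit = 1 mm. Flip: y_m = 196.339 − y_svg.

**Shape 1** — `<rect>` rectangle, stroke `#008000` → score (S493, F2124). Machine vertices: (5.769,184.290) → (81.227,184.290) → (81.227,155.871) → (5.769,155.871) → (5.769,184.290). Closed: final G1 returns to the first vertex.

**Shape 2** — `<polygon>` regular polygon, stroke `#008000` → score (S493, F2124). Machine vertices: (147.649,148.953) → (132.505,154.028) → (144.472,164.605) → (147.649,148.953). Closed: final G1 returns to the first vertex.

**Shape 3** — `<polygon>` closed polygon, stroke `#008000` → score (S493, F2124). Machine vertices: (149.900,153.544) → (84.692,142.850) → (156.680,131.729) → (63.287,94.579) → (156.688,105.326) → (104.948,164.024) → (149.900,153.544). Closed: final G1 returns to the first vertex.

**Shape 4** — `<circle>` circle, stroke `#008000` → score (S493, F2124). Machine vertices: (88.924,150.210) → (84.505,160.879) → (73.836,165.298) → (63.167,160.879) → (58.748,150.210) → (63.167,139.541) → (73.836,135.122) → (84.505,139.541) → (88.924,150.210). Closed: final G1 returns to the first vertex.

**Shape 5** — `<path>` regular polygon, stroke `#008000` → score (S493, F2124). Machine vertices: (97.083,60.467) → (107.524,59.978) → (107.035,49.537) → (96.594,50.026) → (97.083,60.467). Closed: final G1 returns to the first vertex.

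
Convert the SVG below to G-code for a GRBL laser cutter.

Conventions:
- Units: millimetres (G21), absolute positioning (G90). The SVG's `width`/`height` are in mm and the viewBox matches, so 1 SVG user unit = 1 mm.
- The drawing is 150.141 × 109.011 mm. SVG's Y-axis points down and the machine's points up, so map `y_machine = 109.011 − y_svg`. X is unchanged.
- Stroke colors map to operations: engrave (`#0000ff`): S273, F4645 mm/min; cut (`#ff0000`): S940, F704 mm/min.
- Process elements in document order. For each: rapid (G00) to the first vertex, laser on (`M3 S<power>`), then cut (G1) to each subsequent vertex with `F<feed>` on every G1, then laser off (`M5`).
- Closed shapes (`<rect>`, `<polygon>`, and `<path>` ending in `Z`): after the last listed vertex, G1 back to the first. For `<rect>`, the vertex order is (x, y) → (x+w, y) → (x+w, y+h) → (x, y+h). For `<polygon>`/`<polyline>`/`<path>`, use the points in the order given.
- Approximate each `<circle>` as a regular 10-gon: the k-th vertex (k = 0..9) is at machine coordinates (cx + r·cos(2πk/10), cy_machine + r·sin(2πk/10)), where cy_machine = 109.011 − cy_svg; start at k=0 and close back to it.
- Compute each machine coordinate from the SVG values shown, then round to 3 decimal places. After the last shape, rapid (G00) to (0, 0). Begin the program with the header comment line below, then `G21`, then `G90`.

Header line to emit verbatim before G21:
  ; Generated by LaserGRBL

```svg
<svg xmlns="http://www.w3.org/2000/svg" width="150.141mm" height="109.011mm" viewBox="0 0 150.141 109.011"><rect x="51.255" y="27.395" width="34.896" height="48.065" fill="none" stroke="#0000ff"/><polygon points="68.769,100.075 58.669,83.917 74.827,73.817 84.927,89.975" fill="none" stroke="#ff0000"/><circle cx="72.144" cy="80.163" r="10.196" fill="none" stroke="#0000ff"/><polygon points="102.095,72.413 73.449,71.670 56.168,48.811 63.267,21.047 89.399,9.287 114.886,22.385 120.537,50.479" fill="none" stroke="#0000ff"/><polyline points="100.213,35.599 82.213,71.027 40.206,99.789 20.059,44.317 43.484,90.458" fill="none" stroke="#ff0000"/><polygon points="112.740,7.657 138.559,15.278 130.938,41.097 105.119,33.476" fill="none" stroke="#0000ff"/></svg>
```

1 u = 1 mm; y_m = 109.011 − y.

[1] `<rect>` rectangle, #0000ff→engrave S273 F4645: (51.255,81.616) → (86.151,81.616) → (86.151,33.551) → (51.255,33.551) → (51.255,81.616) (closed)

[2] `<polygon>` regular polygon, #ff0000→cut S940 F704: (68.769,8.936) → (58.669,25.094) → (74.827,35.194) → (84.927,19.036) → (68.769,8.936) (closed)

[3] `<circle>` circle, #0000ff→engrave S273 F4645: (82.340,28.848) → (80.393,34.841) → (75.295,38.545) → (68.993,38.545) → (63.895,34.841) → (61.948,28.848) → (63.895,22.855) → (68.993,19.151) → (75.295,19.151) → (80.393,22.855) → (82.340,28.848) (closed)

[4] `<polygon>` regular polygon, #0000ff→engrave S273 F4645: (102.095,36.598) → (73.449,37.341) → (56.168,60.200) → (63.267,87.964) → (89.399,99.724) → (114.886,86.626) → (120.537,58.532) → (102.095,36.598) (closed)

[5] `<polyline>` open polyline, #ff0000→cut S940 F704: (100.213,73.412) → (82.213,37.984) → (40.206,9.222) → (20.059,64.694) → (43.484,18.553)

[6] `<polygon>` regular polygon, #0000ff→engrave S273 F4645: (112.740,101.354) → (138.559,93.733) → (130.938,67.914) → (105.119,75.535) → (112.740,101.354) (closed)

; Generated by LaserGRBL
G21
G90
G00 X51.255 Y81.616
M3 S273
G1 X86.151 Y81.616 F4645
G1 X86.151 Y33.551 F4645
G1 X51.255 Y33.551 F4645
G1 X51.255 Y81.616 F4645
M5
G00 X68.769 Y8.936
M3 S940
G1 X58.669 Y25.094 F704
G1 X74.827 Y35.194 F704
G1 X84.927 Y19.036 F704
G1 X68.769 Y8.936 F704
M5
G00 X82.340 Y28.848
M3 S273
G1 X80.393 Y34.841 F4645
G1 X75.295 Y38.545 F4645
G1 X68.993 Y38.545 F4645
G1 X63.895 Y34.841 F4645
G1 X61.948 Y28.848 F4645
G1 X63.895 Y22.855 F4645
G1 X68.993 Y19.151 F4645
G1 X75.295 Y19.151 F4645
G1 X80.393 Y22.855 F4645
G1 X82.340 Y28.848 F4645
M5
G00 X102.095 Y36.598
M3 S273
G1 X73.449 Y37.341 F4645
G1 X56.168 Y60.200 F4645
G1 X63.267 Y87.964 F4645
G1 X89.399 Y99.724 F4645
G1 X114.886 Y86.626 F4645
G1 X120.537 Y58.532 F4645
G1 X102.095 Y36.598 F4645
M5
G00 X100.213 Y73.412
M3 S940
G1 X82.213 Y37.984 F704
G1 X40.206 Y9.222 F704
G1 X20.059 Y64.694 F704
G1 X43.484 Y18.553 F704
M5
G00 X112.740 Y101.354
M3 S273
G1 X138.559 Y93.733 F4645
G1 X130.938 Y67.914 F4645
G1 X105.119 Y75.535 F4645
G1 X112.740 Y101.354 F4645
M5
G00 X0.000 Y0.000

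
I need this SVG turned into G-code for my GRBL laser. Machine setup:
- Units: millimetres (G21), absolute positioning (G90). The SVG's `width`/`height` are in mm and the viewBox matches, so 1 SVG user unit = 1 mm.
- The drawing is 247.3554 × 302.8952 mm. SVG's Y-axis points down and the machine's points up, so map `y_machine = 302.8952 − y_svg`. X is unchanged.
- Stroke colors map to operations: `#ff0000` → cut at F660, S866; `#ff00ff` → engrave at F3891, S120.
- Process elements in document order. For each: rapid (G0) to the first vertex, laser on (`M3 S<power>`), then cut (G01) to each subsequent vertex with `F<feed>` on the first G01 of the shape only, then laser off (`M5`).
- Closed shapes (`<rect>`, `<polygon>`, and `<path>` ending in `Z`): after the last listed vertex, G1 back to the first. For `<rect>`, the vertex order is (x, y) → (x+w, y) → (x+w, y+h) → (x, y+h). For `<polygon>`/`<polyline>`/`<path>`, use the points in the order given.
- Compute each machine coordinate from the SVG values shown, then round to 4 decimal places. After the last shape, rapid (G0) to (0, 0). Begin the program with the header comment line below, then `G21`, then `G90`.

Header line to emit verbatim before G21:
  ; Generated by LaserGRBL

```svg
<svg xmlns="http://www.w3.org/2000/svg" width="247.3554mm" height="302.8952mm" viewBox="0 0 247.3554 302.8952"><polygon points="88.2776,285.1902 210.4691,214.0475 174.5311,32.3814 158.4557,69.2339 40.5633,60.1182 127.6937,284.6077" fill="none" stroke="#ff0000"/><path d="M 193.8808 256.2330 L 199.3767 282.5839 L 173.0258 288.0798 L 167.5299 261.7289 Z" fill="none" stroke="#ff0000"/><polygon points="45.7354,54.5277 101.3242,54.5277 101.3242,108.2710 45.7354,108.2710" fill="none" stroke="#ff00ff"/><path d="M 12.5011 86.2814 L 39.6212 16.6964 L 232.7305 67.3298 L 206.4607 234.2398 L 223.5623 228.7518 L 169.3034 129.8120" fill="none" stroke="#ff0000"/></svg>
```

; Generated by LaserGRBL
G21
G90
G0 X88.2776 Y17.7050
M3 S866
G01 X210.4691 Y88.8477 F660
G01 X174.5311 Y270.5138
G01 X158.4557 Y233.6613
G01 X40.5633 Y242.7770
G01 X127.6937 Y18.2875
G01 X88.2776 Y17.7050
M5
G0 X193.8808 Y46.6622
M3 S866
G01 X199.3767 Y20.3113 F660
G01 X173.0258 Y14.8154
G01 X167.5299 Y41.1663
G01 X193.8808 Y46.6622
M5
G0 X45.7354 Y248.3675
M3 S120
G01 X101.3242 Y248.3675 F3891
G01 X101.3242 Y194.6242
G01 X45.7354 Y194.6242
G01 X45.7354 Y248.3675
M5
G0 X12.5011 Y216.6138
M3 S866
G01 X39.6212 Y286.1988 F660
G01 X232.7305 Y235.5654
G01 X206.4607 Y68.6554
G01 X223.5623 Y74.1434
G01 X169.3034 Y173.0832
M5
G0 X0.0000 Y0.0000

viewBox `0 0 247.3554 302.8952` with mm width/height → 1 unit = 1 mm. Flip: y_m = 302.8952 − y_svg.

**Shape 1** — `<polygon>` closed polygon, stroke `#ff0000` → cut (S866, F660). Machine vertices: (88.2776,17.7050) → (210.4691,88.8477) → (174.5311,270.5138) → (158.4557,233.6613) → (40.5633,242.7770) → (127.6937,18.2875) → (88.2776,17.7050). Closed: final G1 returns to the first vertex.

**Shape 2** — `<path>` regular polygon, stroke `#ff0000` → cut (S866, F660). Machine vertices: (193.8808,46.6622) → (199.3767,20.3113) → (173.0258,14.8154) → (167.5299,41.1663) → (193.8808,46.6622). Closed: final G1 returns to the first vertex.

**Shape 3** — `<polygon>` rectangle, stroke `#ff00ff` → engrave (S120, F3891). Machine vertices: (45.7354,248.3675) → (101.3242,248.3675) → (101.3242,194.6242) → (45.7354,194.6242) → (45.7354,248.3675). Closed: final G1 returns to the first vertex.

**Shape 4** — `<path>` open polyline, stroke `#ff0000` → cut (S866, F660). Machine vertices: (12.5011,216.6138) → (39.6212,286.1988) → (232.7305,235.5654) → (206.4607,68.6554) → (223.5623,74.1434) → (169.3034,173.0832). Open path.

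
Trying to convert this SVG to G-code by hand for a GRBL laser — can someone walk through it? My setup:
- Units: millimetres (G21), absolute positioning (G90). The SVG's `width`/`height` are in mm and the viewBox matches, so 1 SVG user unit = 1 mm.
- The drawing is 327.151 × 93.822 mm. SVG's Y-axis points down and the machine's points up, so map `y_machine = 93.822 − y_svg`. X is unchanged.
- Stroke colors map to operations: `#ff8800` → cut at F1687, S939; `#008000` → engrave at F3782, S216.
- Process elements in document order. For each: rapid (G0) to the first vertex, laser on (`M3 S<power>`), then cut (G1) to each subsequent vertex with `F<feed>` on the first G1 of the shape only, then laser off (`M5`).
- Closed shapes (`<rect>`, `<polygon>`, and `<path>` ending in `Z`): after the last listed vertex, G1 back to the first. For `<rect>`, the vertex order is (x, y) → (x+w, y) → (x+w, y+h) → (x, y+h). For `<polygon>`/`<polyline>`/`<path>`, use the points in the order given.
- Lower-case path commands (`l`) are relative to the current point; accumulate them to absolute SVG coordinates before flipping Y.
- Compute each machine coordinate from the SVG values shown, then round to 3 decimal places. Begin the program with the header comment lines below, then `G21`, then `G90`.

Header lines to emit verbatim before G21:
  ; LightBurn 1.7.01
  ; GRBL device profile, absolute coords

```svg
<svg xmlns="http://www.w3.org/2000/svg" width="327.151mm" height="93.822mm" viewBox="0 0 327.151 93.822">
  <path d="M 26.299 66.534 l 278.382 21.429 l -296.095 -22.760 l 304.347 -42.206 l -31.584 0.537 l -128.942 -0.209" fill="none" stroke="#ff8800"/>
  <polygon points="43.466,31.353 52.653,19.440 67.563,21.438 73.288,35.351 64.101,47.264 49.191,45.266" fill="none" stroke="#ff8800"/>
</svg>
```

; LightBurn 1.7.01
; GRBL device profile, absolute coords
G21
G90
G0 X26.299 Y27.288
M3 S939
G1 X304.681 Y5.859 F1687
G1 X8.586 Y28.619
G1 X312.933 Y70.825
G1 X281.349 Y70.288
G1 X152.407 Y70.497
M5
G0 X43.466 Y62.469
M3 S939
G1 X52.653 Y74.382 F1687
G1 X67.563 Y72.384
G1 X73.288 Y58.471
G1 X64.101 Y46.558
G1 X49.191 Y48.556
G1 X43.466 Y62.469
M5

viewBox `0 0 327.151 93.822` with mm width/height → 1 unit = 1 mm. Flip: y_m = 93.822 − y_svg.

**Shape 1** — `<path>` open polyline, stroke `#ff8800` → cut (S939, F1687). Machine vertices: (26.299,27.288) → (304.681,5.859) → (8.586,28.619) → (312.933,70.825) → (281.349,70.288) → (152.407,70.497). Open path.

**Shape 2** — `<polygon>` regular polygon, stroke `#ff8800` → cut (S939, F1687). Machine vertices: (43.466,62.469) → (52.653,74.382) → (67.563,72.384) → (73.288,58.471) → (64.101,46.558) → (49.191,48.556) → (43.466,62.469). Closed: final G1 returns to the first vertex.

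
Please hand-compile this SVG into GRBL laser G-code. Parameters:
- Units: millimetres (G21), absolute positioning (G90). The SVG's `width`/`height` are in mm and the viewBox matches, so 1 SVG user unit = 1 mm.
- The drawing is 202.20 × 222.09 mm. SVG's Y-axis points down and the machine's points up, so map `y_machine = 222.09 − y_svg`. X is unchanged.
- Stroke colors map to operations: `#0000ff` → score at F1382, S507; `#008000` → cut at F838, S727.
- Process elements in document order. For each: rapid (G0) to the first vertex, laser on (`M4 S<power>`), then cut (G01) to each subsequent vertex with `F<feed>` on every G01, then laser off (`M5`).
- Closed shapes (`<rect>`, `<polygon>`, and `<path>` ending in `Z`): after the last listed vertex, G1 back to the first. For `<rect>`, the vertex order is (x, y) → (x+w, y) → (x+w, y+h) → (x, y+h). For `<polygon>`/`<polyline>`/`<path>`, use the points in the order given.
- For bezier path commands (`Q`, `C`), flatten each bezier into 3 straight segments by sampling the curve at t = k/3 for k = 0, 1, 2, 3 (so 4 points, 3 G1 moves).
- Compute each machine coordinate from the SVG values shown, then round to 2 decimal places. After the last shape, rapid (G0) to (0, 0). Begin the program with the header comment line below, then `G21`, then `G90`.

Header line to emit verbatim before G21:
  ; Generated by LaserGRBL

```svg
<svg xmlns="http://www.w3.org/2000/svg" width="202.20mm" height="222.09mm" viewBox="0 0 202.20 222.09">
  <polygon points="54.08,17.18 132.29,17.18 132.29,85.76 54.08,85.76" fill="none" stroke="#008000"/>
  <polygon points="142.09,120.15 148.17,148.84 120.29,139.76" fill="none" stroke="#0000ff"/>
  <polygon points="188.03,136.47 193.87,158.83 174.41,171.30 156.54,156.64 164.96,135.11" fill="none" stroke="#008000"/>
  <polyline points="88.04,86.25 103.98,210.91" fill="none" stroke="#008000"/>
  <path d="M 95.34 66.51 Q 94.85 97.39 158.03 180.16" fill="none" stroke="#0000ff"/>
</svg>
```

; Generated by LaserGRBL
G21
G90
G0 X54.08 Y204.91
M4 S727
G01 X132.29 Y204.91 F838
G01 X132.29 Y136.33 F838
G01 X54.08 Y136.33 F838
G01 X54.08 Y204.91 F838
M5
G0 X142.09 Y101.94
M4 S507
G01 X148.17 Y73.25 F1382
G01 X120.29 Y82.33 F1382
G01 X142.09 Y101.94 F1382
M5
G0 X188.03 Y85.62
M4 S727
G01 X193.87 Y63.26 F838
G01 X174.41 Y50.79 F838
G01 X156.54 Y65.45 F838
G01 X164.96 Y86.98 F838
G01 X188.03 Y85.62 F838
M5
G0 X88.04 Y135.84
M4 S727
G01 X103.98 Y11.18 F838
M5
G0 X95.34 Y155.58
M4 S507
G01 X102.09 Y129.23 F1382
G01 X122.98 Y91.34 F1382
G01 X158.03 Y41.93 F1382
M5
G0 X0.00 Y0.00

viewBox `0 0 202.20 222.09` with mm width/height → 1 unit = 1 mm. Flip: y_m = 222.09 − y_svg.

**Shape 1** — `<polygon>` rectangle, stroke `#008000` → cut (S727, F838). Machine vertices: (54.08,204.91) → (132.29,204.91) → (132.29,136.33) → (54.08,136.33) → (54.08,204.91). Closed: final G1 returns to the first vertex.

**Shape 2** — `<polygon>` regular polygon, stroke `#0000ff` → score (S507, F1382). Machine vertices: (142.09,101.94) → (148.17,73.25) → (120.29,82.33) → (142.09,101.94). Closed: final G1 returns to the first vertex.

**Shape 3** — `<polygon>` regular polygon, stroke `#008000` → cut (S727, F838). Machine vertices: (188.03,85.62) → (193.87,63.26) → (174.41,50.79) → (156.54,65.45) → (164.96,86.98) → (188.03,85.62). Closed: final G1 returns to the first vertex.

**Shape 4** — `<polyline>` line segment, stroke `#008000` → cut (S727, F838). Machine vertices: (88.04,135.84) → (103.98,11.18). Open path.

**Shape 5** — `<path>` quadratic bezier, stroke `#0000ff` → score (S507, F1382). Control points (SVG): P0=(95.34,66.51), P1=(94.85,97.39), P2=(158.03,180.16); sampled at t=k/3. Machine vertices: (95.34,155.58) → (102.09,129.23) → (122.98,91.34) → (158.03,41.93). Open path.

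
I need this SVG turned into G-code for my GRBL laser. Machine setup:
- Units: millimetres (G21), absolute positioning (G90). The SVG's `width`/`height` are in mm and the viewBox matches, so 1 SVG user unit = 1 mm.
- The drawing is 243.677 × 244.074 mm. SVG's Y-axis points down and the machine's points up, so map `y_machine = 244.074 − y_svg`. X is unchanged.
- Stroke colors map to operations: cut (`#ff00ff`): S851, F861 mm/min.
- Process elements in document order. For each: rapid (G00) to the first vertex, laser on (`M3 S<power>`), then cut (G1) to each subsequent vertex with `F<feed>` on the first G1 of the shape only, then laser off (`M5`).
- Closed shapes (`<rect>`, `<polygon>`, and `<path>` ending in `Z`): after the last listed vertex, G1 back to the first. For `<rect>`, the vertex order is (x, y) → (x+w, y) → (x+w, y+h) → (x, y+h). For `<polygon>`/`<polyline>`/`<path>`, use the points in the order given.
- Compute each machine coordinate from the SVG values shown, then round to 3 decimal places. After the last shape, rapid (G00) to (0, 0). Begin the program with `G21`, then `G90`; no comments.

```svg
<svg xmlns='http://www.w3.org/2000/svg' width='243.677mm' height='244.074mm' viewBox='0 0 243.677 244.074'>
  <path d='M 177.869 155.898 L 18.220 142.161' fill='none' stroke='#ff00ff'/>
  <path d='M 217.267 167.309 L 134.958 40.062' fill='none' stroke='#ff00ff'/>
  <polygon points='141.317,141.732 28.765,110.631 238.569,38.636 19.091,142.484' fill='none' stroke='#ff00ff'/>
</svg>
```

Since the viewBox matches the mm dimensions, user units are millimetres directly. The only transform is the Y-flip y_m = 244.074 − y_svg.

Shape 1 is a line segment drawn with `<path>`. Its stroke #ff00ff means cut at S851, F861. After flipping Y the toolpath is (177.869,88.176) → (18.220,101.913).

Shape 2 is a line segment drawn with `<path>`. Its stroke #ff00ff means cut at S851, F861. After flipping Y the toolpath is (217.267,76.765) → (134.958,204.012).

Shape 3 is a closed polygon drawn with `<polygon>`. Its stroke #ff00ff means cut at S851, F861. After flipping Y the toolpath is (141.317,102.342) → (28.765,133.443) → (238.569,205.438) → (19.091,101.590) → (141.317,102.342), returning to the start.

G21
G90
G00 X177.869 Y88.176
M3 S851
G1 X18.220 Y101.913 F861
M5
G00 X217.267 Y76.765
M3 S851
G1 X134.958 Y204.012 F861
M5
G00 X141.317 Y102.342
M3 S851
G1 X28.765 Y133.443 F861
G1 X238.569 Y205.438
G1 X19.091 Y101.590
G1 X141.317 Y102.342
M5
G00 X0.000 Y0.000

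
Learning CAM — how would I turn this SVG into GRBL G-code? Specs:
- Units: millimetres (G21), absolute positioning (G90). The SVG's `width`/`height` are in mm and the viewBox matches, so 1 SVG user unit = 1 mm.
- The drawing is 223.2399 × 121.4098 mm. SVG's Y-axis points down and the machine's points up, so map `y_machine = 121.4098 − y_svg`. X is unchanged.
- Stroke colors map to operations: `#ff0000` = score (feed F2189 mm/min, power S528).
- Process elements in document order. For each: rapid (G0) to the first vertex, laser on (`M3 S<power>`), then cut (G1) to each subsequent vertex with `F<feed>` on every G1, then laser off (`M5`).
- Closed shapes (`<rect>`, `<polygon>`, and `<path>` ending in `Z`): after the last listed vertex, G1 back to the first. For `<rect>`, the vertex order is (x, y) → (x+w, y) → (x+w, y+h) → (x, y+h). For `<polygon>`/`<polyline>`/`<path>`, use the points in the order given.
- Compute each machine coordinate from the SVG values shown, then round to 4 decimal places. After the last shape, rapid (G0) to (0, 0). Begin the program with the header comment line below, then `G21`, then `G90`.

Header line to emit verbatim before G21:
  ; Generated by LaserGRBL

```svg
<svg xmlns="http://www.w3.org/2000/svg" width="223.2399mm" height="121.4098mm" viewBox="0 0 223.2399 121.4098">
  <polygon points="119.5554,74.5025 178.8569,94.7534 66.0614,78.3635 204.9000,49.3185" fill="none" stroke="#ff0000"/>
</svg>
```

Since the viewBox matches the mm dimensions, user units are millimetres directly. The only transform is the Y-flip y_m = 121.4098 − y_svg.

Shape 1 is a closed polygon drawn with `<polygon>`. Its stroke #ff0000 means score at S528, F2189. After flipping Y the toolpath is (119.5554,46.9073) → (178.8569,26.6564) → (66.0614,43.0463) → (204.9000,72.0913) → (119.5554,46.9073), returning to the start.

; Generated by LaserGRBL
G21
G90
G0 X119.5554 Y46.9073
M3 S528
G1 X178.8569 Y26.6564 F2189
G1 X66.0614 Y43.0463 F2189
G1 X204.9000 Y72.0913 F2189
G1 X119.5554 Y46.9073 F2189
M5
G0 X0.0000 Y0.0000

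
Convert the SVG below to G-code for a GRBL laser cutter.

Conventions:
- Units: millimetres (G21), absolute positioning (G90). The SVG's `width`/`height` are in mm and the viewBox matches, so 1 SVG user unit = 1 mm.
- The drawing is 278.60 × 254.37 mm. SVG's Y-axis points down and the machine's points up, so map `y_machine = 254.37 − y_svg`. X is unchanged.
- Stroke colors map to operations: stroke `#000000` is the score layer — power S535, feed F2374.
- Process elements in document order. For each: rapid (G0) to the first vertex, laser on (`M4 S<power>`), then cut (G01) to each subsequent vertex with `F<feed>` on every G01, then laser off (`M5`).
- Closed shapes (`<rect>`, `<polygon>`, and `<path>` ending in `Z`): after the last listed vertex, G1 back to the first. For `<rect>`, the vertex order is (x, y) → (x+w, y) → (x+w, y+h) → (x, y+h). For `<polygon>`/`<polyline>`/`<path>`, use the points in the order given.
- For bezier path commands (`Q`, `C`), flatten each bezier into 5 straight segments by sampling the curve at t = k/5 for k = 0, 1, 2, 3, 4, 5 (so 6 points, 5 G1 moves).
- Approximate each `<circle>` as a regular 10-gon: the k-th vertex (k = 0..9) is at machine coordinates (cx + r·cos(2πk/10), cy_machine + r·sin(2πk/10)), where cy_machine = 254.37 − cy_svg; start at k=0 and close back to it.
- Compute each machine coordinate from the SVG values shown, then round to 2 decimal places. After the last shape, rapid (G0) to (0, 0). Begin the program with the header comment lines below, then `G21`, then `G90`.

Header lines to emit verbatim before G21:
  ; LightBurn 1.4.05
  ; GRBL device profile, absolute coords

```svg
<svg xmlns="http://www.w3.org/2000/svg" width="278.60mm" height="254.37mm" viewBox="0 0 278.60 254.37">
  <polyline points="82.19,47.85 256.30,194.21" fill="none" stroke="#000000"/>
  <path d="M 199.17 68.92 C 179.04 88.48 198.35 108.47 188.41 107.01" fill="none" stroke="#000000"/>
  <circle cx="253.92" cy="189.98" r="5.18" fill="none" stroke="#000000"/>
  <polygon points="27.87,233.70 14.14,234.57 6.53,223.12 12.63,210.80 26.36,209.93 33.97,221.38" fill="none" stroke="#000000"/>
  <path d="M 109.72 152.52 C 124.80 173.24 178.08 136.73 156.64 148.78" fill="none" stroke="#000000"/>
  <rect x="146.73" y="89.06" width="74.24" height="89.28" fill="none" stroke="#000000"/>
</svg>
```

; LightBurn 1.4.05
; GRBL device profile, absolute coords
G21
G90
G0 X82.19 Y206.52
M4 S535
G01 X256.30 Y60.16 F2374
M5
G0 X199.17 Y185.45
M4 S535
G01 X191.28 Y173.84 F2374
G01 X189.55 Y163.17 F2374
G01 X190.69 Y154.50 F2374
G01 X191.41 Y148.88 F2374
G01 X188.41 Y147.36 F2374
M5
G0 X259.10 Y64.39
M4 S535
G01 X258.11 Y67.43 F2374
G01 X255.52 Y69.32 F2374
G01 X252.32 Y69.32 F2374
G01 X249.73 Y67.43 F2374
G01 X248.74 Y64.39 F2374
G01 X249.73 Y61.35 F2374
G01 X252.32 Y59.46 F2374
G01 X255.52 Y59.46 F2374
G01 X258.11 Y61.35 F2374
G01 X259.10 Y64.39 F2374
M5
G0 X27.87 Y20.67
M4 S535
G01 X14.14 Y19.80 F2374
G01 X6.53 Y31.25 F2374
G01 X12.63 Y43.57 F2374
G01 X26.36 Y44.44 F2374
G01 X33.97 Y32.99 F2374
G01 X27.87 Y20.67 F2374
M5
G0 X109.72 Y101.85
M4 S535
G01 X122.45 Y95.44 F2374
G01 X138.93 Y97.69 F2374
G01 X153.73 Y103.51 F2374
G01 X161.44 Y107.84 F2374
G01 X156.64 Y105.59 F2374
M5
G0 X146.73 Y165.31
M4 S535
G01 X220.97 Y165.31 F2374
G01 X220.97 Y76.03 F2374
G01 X146.73 Y76.03 F2374
G01 X146.73 Y165.31 F2374
M5
G0 X0.00 Y0.00

1 u = 1 mm; y_m = 254.37 − y.

[1] `<polyline>` line segment, #000000→score S535 F2374: (82.19,206.52) → (256.30,60.16)

[2] `<path>` cubic bezier, #000000→score S535 F2374: (199.17,185.45) → (191.28,173.84) → (189.55,163.17) → (190.69,154.50) → (191.41,148.88) → (188.41,147.36)

[3] `<circle>` circle, #000000→score S535 F2374: (259.10,64.39) → (258.11,67.43) → (255.52,69.32) → (252.32,69.32) → (249.73,67.43) → (248.74,64.39) → (249.73,61.35) → (252.32,59.46) → (255.52,59.46) → (258.11,61.35) → (259.10,64.39) (closed)

[4] `<polygon>` regular polygon, #000000→score S535 F2374: (27.87,20.67) → (14.14,19.80) → (6.53,31.25) → (12.63,43.57) → (26.36,44.44) → (33.97,32.99) → (27.87,20.67) (closed)

[5] `<path>` cubic bezier, #000000→score S535 F2374: (109.72,101.85) → (122.45,95.44) → (138.93,97.69) → (153.73,103.51) → (161.44,107.84) → (156.64,105.59)

[6] `<rect>` rectangle, #000000→score S535 F2374: (146.73,165.31) → (220.97,165.31) → (220.97,76.03) → (146.73,76.03) → (146.73,165.31) (closed)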